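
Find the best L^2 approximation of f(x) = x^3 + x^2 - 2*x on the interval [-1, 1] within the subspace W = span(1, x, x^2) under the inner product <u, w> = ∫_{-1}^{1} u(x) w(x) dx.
g(x) = x^2 - 7*x/5

The best approximation g ∈ W is the orthogonal projection of f onto W. Writing g = a_0 + a_1 x + a_2 x^2, the coefficients solve the normal equations G · a = b where
  G_{ij} = <φ_i, φ_j> and b_i = <f, φ_i>, with φ_0 = 1, φ_1 = x, φ_2 = x^2.
G =
  [2, 0, 2/3]
  [0, 2/3, 0]
  [2/3, 0, 2/5],
b = (2/3, -14/15, 2/5).
Solving gives a_0 = 0, a_1 = -7/5, a_2 = 1, so
  g(x) = x^2 - 7*x/5.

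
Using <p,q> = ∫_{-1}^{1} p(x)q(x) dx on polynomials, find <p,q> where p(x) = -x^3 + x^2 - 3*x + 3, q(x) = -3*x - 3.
<p,q> = -64/5

Expand the product: p(x)·q(x) = 3*x^4 + 6*x^2 - 9.
∫_{-1}^{1} of each monomial x^k gives [2/(k+1) if k even, 0 if k odd]. Integrating term-by-term (or equivalently evaluating the antiderivative F(x) = 3*x^5/5 + 2*x^3 - 9*x at the endpoints):
  F(1) − F(−1) = -32/5 − (32/5) = -64/5.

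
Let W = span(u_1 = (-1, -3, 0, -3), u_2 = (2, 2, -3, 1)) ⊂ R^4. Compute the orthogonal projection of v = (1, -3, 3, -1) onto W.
proj_W(v) = (-334/221, -422/221, 435/221, -277/221)

Set up U = [u_1 | ... | u_2] ∈ R^(4×2). The projector onto W = col(U) is P = U (U^T U)^(-1) U^T.
Compute U^T U =
  [19, -11]
  [-11, 18],
and U^T v = (11, -14).
Solve U^T U · c = U^T v for the coefficients: c = (44/221, -145/221). The projection is proj_W(v) = U c.
Check: (v - proj_W(v)) · u_1 = 0  (should be 0).
Check: (v - proj_W(v)) · u_2 = 0  (should be 0).
Result: proj_W(v) = (-334/221, -422/221, 435/221, -277/221).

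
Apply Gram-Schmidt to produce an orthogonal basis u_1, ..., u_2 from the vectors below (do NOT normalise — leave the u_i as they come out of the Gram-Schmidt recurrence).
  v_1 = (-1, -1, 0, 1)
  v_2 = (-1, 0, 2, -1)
Orthogonal basis:
  u_1 = (-1, -1, 0, 1)
  u_2 = (-1, 0, 2, -1)

Apply the Gram-Schmidt recurrence
  u_1 = v_1
  u_i = v_i − Σ_{j<i} ((v_i · u_j) / (u_j · u_j)) · u_j.

Step by step this gives:
  u_1 = (-1, -1, 0, 1)
  u_2 = (-1, 0, 2, -1)

Orthogonality check:
  u_2 · u_1 = 0 (should be 0)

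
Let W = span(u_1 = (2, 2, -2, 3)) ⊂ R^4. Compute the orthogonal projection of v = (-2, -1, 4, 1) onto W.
proj_W(v) = (-22/21, -22/21, 22/21, -11/7)

Set up U = [u_1 | ... | u_1] ∈ R^(4×1). The projector onto W = col(U) is P = U (U^T U)^(-1) U^T.
Compute U^T U =
  [21],
and U^T v = (-11).
Solve U^T U · c = U^T v for the coefficients: c = (-11/21). The projection is proj_W(v) = U c.
Check: (v - proj_W(v)) · u_1 = 0  (should be 0).
Result: proj_W(v) = (-22/21, -22/21, 22/21, -11/7).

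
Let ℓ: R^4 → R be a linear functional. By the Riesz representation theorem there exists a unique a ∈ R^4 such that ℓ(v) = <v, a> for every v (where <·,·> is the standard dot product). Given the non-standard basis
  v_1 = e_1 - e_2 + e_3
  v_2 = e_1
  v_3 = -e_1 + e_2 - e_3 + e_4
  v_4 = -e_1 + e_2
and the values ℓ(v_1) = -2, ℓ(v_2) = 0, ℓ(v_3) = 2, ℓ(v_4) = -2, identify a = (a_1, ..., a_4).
a = (0, -2, -4, 0)

Write a = (a_1, ..., a_4) in the standard basis. For each basis vector v_i, ℓ(v_i) = <v_i, a> is a linear equation in the a_j's. Collect the n equations into a matrix system V a = ℓ, where row i of V is v_i (expressed in the standard basis). Since V is invertible (lower-triangular with 1s on the diagonal, up to permutation), solve by back-substitution:
  V =
[[1, -1, 1, 0],
 [1, 0, 0, 0],
 [-1, 1, -1, 1],
 [-1, 1, 0, 0]]
  V a = (-2, 0, 2, -2)
Solving gives a = (0, -2, -4, 0).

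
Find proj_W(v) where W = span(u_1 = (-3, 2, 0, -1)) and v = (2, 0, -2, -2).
proj_W(v) = (6/7, -4/7, 0, 2/7)

Set up U = [u_1 | ... | u_1] ∈ R^(4×1). The projector onto W = col(U) is P = U (U^T U)^(-1) U^T.
Compute U^T U =
  [14],
and U^T v = (-4).
Solve U^T U · c = U^T v for the coefficients: c = (-2/7). The projection is proj_W(v) = U c.
Check: (v - proj_W(v)) · u_1 = 0  (should be 0).
Result: proj_W(v) = (6/7, -4/7, 0, 2/7).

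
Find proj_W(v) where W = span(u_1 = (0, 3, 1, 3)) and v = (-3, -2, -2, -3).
proj_W(v) = (0, -51/19, -17/19, -51/19)

Set up U = [u_1 | ... | u_1] ∈ R^(4×1). The projector onto W = col(U) is P = U (U^T U)^(-1) U^T.
Compute U^T U =
  [19],
and U^T v = (-17).
Solve U^T U · c = U^T v for the coefficients: c = (-17/19). The projection is proj_W(v) = U c.
Check: (v - proj_W(v)) · u_1 = 0  (should be 0).
Result: proj_W(v) = (0, -51/19, -17/19, -51/19).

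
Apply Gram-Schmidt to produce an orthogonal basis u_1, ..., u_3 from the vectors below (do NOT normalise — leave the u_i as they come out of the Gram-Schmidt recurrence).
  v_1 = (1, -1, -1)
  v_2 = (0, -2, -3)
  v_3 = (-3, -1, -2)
Orthogonal basis:
  u_1 = (1, -1, -1)
  u_2 = (-5/3, -1/3, -4/3)
  u_3 = (-1/7, -3/7, 2/7)

Apply the Gram-Schmidt recurrence
  u_1 = v_1
  u_i = v_i − Σ_{j<i} ((v_i · u_j) / (u_j · u_j)) · u_j.

Step by step this gives:
  u_1 = (1, -1, -1)
  u_2 = (-5/3, -1/3, -4/3)
  u_3 = (-1/7, -3/7, 2/7)

Orthogonality check:
  u_2 · u_1 = 0 (should be 0)
  u_3 · u_1 = 0 (should be 0)
  u_3 · u_2 = 0 (should be 0)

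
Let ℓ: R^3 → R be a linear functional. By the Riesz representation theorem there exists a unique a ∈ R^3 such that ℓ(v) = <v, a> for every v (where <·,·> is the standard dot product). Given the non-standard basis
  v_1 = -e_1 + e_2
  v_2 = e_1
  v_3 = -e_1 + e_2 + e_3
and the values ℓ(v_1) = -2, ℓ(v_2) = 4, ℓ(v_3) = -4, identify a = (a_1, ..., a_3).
a = (4, 2, -2)

Write a = (a_1, ..., a_3) in the standard basis. For each basis vector v_i, ℓ(v_i) = <v_i, a> is a linear equation in the a_j's. Collect the n equations into a matrix system V a = ℓ, where row i of V is v_i (expressed in the standard basis). Since V is invertible (lower-triangular with 1s on the diagonal, up to permutation), solve by back-substitution:
  V =
[[-1, 1, 0],
 [1, 0, 0],
 [-1, 1, 1]]
  V a = (-2, 4, -4)
Solving gives a = (4, 2, -2).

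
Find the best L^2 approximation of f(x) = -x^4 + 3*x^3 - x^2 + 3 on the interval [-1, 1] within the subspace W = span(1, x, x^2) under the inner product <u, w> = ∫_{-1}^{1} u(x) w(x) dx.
g(x) = -13*x^2/7 + 9*x/5 + 108/35

The best approximation g ∈ W is the orthogonal projection of f onto W. Writing g = a_0 + a_1 x + a_2 x^2, the coefficients solve the normal equations G · a = b where
  G_{ij} = <φ_i, φ_j> and b_i = <f, φ_i>, with φ_0 = 1, φ_1 = x, φ_2 = x^2.
G =
  [2, 0, 2/3]
  [0, 2/3, 0]
  [2/3, 0, 2/5],
b = (74/15, 6/5, 46/35).
Solving gives a_0 = 108/35, a_1 = 9/5, a_2 = -13/7, so
  g(x) = -13*x^2/7 + 9*x/5 + 108/35.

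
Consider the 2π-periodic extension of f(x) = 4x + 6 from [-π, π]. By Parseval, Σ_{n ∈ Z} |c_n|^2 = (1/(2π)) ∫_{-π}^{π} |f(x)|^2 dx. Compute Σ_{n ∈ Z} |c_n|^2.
Σ |c_n|^2 = 16π^2/3 + 36

Expand and integrate term by term over [-π, π]:
  ∫ (4x)^2 dx = 16·(2π^3/3); ∫ 2·4·(6)·x dx = 0 (odd integrand); ∫ 6^2 dx = 36·2π.
So (1/(2π)) ∫_{-π}^{π} (4x + 6)^2 dx = 16π^2/3 + 36 = 16π^2/3 + 36.
Parseval ⇒ Σ |c_n|^2 = 16π^2/3 + 36.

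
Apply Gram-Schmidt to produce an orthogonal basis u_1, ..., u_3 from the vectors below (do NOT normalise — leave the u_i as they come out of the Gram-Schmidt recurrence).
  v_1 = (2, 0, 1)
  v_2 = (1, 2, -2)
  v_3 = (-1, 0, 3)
Orthogonal basis:
  u_1 = (2, 0, 1)
  u_2 = (1, 2, -2)
  u_3 = (-28/45, 14/9, 56/45)

Apply the Gram-Schmidt recurrence
  u_1 = v_1
  u_i = v_i − Σ_{j<i} ((v_i · u_j) / (u_j · u_j)) · u_j.

Step by step this gives:
  u_1 = (2, 0, 1)
  u_2 = (1, 2, -2)
  u_3 = (-28/45, 14/9, 56/45)

Orthogonality check:
  u_2 · u_1 = 0 (should be 0)
  u_3 · u_1 = 0 (should be 0)
  u_3 · u_2 = 0 (should be 0)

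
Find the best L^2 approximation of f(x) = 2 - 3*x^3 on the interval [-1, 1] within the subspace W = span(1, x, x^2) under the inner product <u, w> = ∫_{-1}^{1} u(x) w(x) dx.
g(x) = 2 - 9*x/5

The best approximation g ∈ W is the orthogonal projection of f onto W. Writing g = a_0 + a_1 x + a_2 x^2, the coefficients solve the normal equations G · a = b where
  G_{ij} = <φ_i, φ_j> and b_i = <f, φ_i>, with φ_0 = 1, φ_1 = x, φ_2 = x^2.
G =
  [2, 0, 2/3]
  [0, 2/3, 0]
  [2/3, 0, 2/5],
b = (4, -6/5, 4/3).
Solving gives a_0 = 2, a_1 = -9/5, a_2 = 0, so
  g(x) = 2 - 9*x/5.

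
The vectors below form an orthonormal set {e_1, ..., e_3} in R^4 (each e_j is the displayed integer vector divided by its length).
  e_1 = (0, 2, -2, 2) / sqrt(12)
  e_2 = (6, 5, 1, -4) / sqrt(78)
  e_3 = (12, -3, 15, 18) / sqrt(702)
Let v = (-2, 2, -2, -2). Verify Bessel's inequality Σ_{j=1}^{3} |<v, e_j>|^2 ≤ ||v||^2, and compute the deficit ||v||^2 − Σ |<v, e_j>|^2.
Σ |<v, e_j>|^2 = 44/3; ||v||^2 = 16; deficit = 4/3

Write each e_j = u_j / sqrt(<u_j, u_j>) where u_j is the displayed integer vector. Then <v, e_j> = <v, u_j> / sqrt(<u_j, u_j>), so |<v, e_j>|^2 = <v, u_j>^2 / <u_j, u_j>.
Coefficients: <v, e_1> = 4/sqrt(12), <v, e_2> = 4/sqrt(78), <v, e_3> = -96/sqrt(702).
Square and sum: Σ |<v, e_j>|^2 = 44/3.
Compute ||v||^2 = v·v = 16.
Deficit = 16 − 44/3 = 4/3 ≥ 0, confirming Bessel's inequality. (The deficit equals ||v − Σ <v,e_j> e_j||^2, the squared distance from v to span{e_j}.)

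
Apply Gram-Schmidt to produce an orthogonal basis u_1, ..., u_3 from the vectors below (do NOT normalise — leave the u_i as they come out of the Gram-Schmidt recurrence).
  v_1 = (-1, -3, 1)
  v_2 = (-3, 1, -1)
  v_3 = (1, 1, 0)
Orthogonal basis:
  u_1 = (-1, -3, 1)
  u_2 = (-34/11, 8/11, -10/11)
  u_3 = (-1/30, 1/15, 1/6)

Apply the Gram-Schmidt recurrence
  u_1 = v_1
  u_i = v_i − Σ_{j<i} ((v_i · u_j) / (u_j · u_j)) · u_j.

Step by step this gives:
  u_1 = (-1, -3, 1)
  u_2 = (-34/11, 8/11, -10/11)
  u_3 = (-1/30, 1/15, 1/6)

Orthogonality check:
  u_2 · u_1 = 0 (should be 0)
  u_3 · u_1 = 0 (should be 0)
  u_3 · u_2 = 0 (should be 0)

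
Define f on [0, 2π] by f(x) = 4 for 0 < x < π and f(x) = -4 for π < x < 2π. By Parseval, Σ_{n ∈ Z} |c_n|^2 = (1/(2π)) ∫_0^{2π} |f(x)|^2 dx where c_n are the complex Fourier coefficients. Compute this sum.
Σ |c_n|^2 = 16

Parseval equates the L^2 energy of f (normalised by 1/(2π)) with the ℓ^2 sum of its Fourier coefficients: (1/(2π)) ∫_0^{2π} |f|^2 = Σ |c_n|^2.
Compute the left side: (1/(2π)) [∫_0^π 4^2 dx + ∫_π^{2π} (-4)^2 dx] = (1/(2π)) · (16π + 16π) = (16 + 16)/2 = 16.
So Σ_{n ∈ Z} |c_n|^2 = 16.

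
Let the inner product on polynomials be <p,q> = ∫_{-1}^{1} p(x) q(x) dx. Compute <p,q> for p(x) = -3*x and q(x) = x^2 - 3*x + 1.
<p,q> = 6

Expand the product: p(x)·q(x) = -3*x^3 + 9*x^2 - 3*x.
∫_{-1}^{1} of each monomial x^k gives [2/(k+1) if k even, 0 if k odd]. Integrating term-by-term (or equivalently evaluating the antiderivative F(x) = -3*x^4/4 + 3*x^3 - 3*x^2/2 at the endpoints):
  F(1) − F(−1) = 3/4 − (-21/4) = 6.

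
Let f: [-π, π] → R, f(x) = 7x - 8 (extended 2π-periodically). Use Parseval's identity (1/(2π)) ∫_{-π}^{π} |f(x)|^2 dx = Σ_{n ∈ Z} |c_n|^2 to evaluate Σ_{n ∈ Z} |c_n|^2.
Σ |c_n|^2 = 49π^2/3 + 64

Expand and integrate term by term over [-π, π]:
  ∫ (7x)^2 dx = 49·(2π^3/3); ∫ 2·7·(-8)·x dx = 0 (odd integrand); ∫ (-8)^2 dx = 64·2π.
So (1/(2π)) ∫_{-π}^{π} (7x - 8)^2 dx = 49π^2/3 + 64 = 49π^2/3 + 64.
Parseval ⇒ Σ |c_n|^2 = 49π^2/3 + 64.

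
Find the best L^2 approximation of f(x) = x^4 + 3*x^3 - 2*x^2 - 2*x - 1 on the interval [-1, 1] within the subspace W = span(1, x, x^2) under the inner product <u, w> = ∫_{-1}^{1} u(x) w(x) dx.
g(x) = -8*x^2/7 - x/5 - 38/35

The best approximation g ∈ W is the orthogonal projection of f onto W. Writing g = a_0 + a_1 x + a_2 x^2, the coefficients solve the normal equations G · a = b where
  G_{ij} = <φ_i, φ_j> and b_i = <f, φ_i>, with φ_0 = 1, φ_1 = x, φ_2 = x^2.
G =
  [2, 0, 2/3]
  [0, 2/3, 0]
  [2/3, 0, 2/5],
b = (-44/15, -2/15, -124/105).
Solving gives a_0 = -38/35, a_1 = -1/5, a_2 = -8/7, so
  g(x) = -8*x^2/7 - x/5 - 38/35.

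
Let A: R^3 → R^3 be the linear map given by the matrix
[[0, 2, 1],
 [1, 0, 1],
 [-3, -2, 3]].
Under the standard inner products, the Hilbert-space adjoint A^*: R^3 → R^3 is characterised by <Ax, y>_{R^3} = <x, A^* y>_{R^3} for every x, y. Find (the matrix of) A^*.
A^* = A^T =
[[0, 1, -3],
 [2, 0, -2],
 [1, 1, 3]]

For real matrices with standard dot products, the defining identity <Ax, y> = <x, A^* y> gives (Ax)^T y = x^T (A^*) y, i.e. x^T A^T y = x^T (A^*) y. Since this holds for all x, y, we must have A^* = A^T. Therefore
A^* =
[[0, 1, -3],
 [2, 0, -2],
 [1, 1, 3]].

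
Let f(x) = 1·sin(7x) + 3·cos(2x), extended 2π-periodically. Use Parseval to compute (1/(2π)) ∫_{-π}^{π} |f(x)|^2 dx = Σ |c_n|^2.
Σ |c_n|^2 = 5

Expand |f|^2 and use orthogonality of {sin(nx), cos(mx)} on [-π, π]:
  ∫_{-π}^{π} sin(nx)^2 dx = π, ∫ cos(mx)^2 dx = π, and cross terms integrate to 0.
So ∫_{-π}^{π} f(x)^2 dx = 1^2 · π + 3^2 · π = (1 + 9)π.
Divide by 2π: (1 + 9)/2 = 5.
By Parseval, this equals Σ |c_n|^2.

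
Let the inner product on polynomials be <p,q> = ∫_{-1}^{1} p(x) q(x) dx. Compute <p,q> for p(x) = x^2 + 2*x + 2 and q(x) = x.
<p,q> = 4/3

Expand the product: p(x)·q(x) = x^3 + 2*x^2 + 2*x.
∫_{-1}^{1} of each monomial x^k gives [2/(k+1) if k even, 0 if k odd]. Integrating term-by-term (or equivalently evaluating the antiderivative F(x) = x^4/4 + 2*x^3/3 + x^2 at the endpoints):
  F(1) − F(−1) = 23/12 − (7/12) = 4/3.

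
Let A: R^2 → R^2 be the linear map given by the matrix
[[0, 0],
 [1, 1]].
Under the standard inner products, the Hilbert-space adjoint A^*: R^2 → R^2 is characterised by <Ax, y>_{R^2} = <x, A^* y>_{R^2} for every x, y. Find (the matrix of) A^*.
A^* = A^T =
[[0, 1],
 [0, 1]]

For real matrices with standard dot products, the defining identity <Ax, y> = <x, A^* y> gives (Ax)^T y = x^T (A^*) y, i.e. x^T A^T y = x^T (A^*) y. Since this holds for all x, y, we must have A^* = A^T. Therefore
A^* =
[[0, 1],
 [0, 1]].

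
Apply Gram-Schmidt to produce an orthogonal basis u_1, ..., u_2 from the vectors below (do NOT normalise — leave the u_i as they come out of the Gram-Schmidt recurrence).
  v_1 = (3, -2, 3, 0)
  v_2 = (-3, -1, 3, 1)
Orthogonal basis:
  u_1 = (3, -2, 3, 0)
  u_2 = (-36/11, -9/11, 30/11, 1)

Apply the Gram-Schmidt recurrence
  u_1 = v_1
  u_i = v_i − Σ_{j<i} ((v_i · u_j) / (u_j · u_j)) · u_j.

Step by step this gives:
  u_1 = (3, -2, 3, 0)
  u_2 = (-36/11, -9/11, 30/11, 1)

Orthogonality check:
  u_2 · u_1 = 0 (should be 0)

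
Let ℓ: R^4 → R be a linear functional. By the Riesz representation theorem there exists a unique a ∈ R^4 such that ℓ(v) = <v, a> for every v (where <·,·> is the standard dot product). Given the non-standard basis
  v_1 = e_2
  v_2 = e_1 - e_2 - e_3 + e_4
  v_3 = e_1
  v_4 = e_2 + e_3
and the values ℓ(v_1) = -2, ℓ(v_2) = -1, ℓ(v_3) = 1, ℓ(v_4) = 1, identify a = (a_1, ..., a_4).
a = (1, -2, 3, -1)

Write a = (a_1, ..., a_4) in the standard basis. For each basis vector v_i, ℓ(v_i) = <v_i, a> is a linear equation in the a_j's. Collect the n equations into a matrix system V a = ℓ, where row i of V is v_i (expressed in the standard basis). Since V is invertible (lower-triangular with 1s on the diagonal, up to permutation), solve by back-substitution:
  V =
[[0, 1, 0, 0],
 [1, -1, -1, 1],
 [1, 0, 0, 0],
 [0, 1, 1, 0]]
  V a = (-2, -1, 1, 1)
Solving gives a = (1, -2, 3, -1).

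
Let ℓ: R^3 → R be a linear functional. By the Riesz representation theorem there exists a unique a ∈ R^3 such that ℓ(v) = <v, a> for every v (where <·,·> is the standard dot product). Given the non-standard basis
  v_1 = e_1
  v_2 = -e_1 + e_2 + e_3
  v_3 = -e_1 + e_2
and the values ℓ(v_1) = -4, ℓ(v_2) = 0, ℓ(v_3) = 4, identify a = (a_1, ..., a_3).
a = (-4, 0, -4)

Write a = (a_1, ..., a_3) in the standard basis. For each basis vector v_i, ℓ(v_i) = <v_i, a> is a linear equation in the a_j's. Collect the n equations into a matrix system V a = ℓ, where row i of V is v_i (expressed in the standard basis). Since V is invertible (lower-triangular with 1s on the diagonal, up to permutation), solve by back-substitution:
  V =
[[1, 0, 0],
 [-1, 1, 1],
 [-1, 1, 0]]
  V a = (-4, 0, 4)
Solving gives a = (-4, 0, -4).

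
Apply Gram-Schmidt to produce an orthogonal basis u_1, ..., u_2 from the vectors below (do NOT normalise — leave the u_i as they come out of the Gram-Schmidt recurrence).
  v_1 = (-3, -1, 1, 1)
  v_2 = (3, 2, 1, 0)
Orthogonal basis:
  u_1 = (-3, -1, 1, 1)
  u_2 = (1/2, 7/6, 11/6, 5/6)

Apply the Gram-Schmidt recurrence
  u_1 = v_1
  u_i = v_i − Σ_{j<i} ((v_i · u_j) / (u_j · u_j)) · u_j.

Step by step this gives:
  u_1 = (-3, -1, 1, 1)
  u_2 = (1/2, 7/6, 11/6, 5/6)

Orthogonality check:
  u_2 · u_1 = 0 (should be 0)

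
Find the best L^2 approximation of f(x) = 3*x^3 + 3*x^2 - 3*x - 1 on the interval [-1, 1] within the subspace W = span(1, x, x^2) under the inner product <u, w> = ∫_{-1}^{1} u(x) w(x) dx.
g(x) = 3*x^2 - 6*x/5 - 1

The best approximation g ∈ W is the orthogonal projection of f onto W. Writing g = a_0 + a_1 x + a_2 x^2, the coefficients solve the normal equations G · a = b where
  G_{ij} = <φ_i, φ_j> and b_i = <f, φ_i>, with φ_0 = 1, φ_1 = x, φ_2 = x^2.
G =
  [2, 0, 2/3]
  [0, 2/3, 0]
  [2/3, 0, 2/5],
b = (0, -4/5, 8/15).
Solving gives a_0 = -1, a_1 = -6/5, a_2 = 3, so
  g(x) = 3*x^2 - 6*x/5 - 1.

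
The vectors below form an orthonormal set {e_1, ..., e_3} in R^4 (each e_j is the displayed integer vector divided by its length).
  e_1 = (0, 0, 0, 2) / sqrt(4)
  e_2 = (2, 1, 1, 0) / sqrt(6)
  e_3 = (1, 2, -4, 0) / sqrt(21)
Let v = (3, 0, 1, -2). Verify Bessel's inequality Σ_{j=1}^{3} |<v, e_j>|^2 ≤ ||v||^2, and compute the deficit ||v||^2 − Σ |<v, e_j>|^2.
Σ |<v, e_j>|^2 = 171/14; ||v||^2 = 14; deficit = 25/14

Write each e_j = u_j / sqrt(<u_j, u_j>) where u_j is the displayed integer vector. Then <v, e_j> = <v, u_j> / sqrt(<u_j, u_j>), so |<v, e_j>|^2 = <v, u_j>^2 / <u_j, u_j>.
Coefficients: <v, e_1> = -4/sqrt(4), <v, e_2> = 7/sqrt(6), <v, e_3> = -1/sqrt(21).
Square and sum: Σ |<v, e_j>|^2 = 171/14.
Compute ||v||^2 = v·v = 14.
Deficit = 14 − 171/14 = 25/14 ≥ 0, confirming Bessel's inequality. (The deficit equals ||v − Σ <v,e_j> e_j||^2, the squared distance from v to span{e_j}.)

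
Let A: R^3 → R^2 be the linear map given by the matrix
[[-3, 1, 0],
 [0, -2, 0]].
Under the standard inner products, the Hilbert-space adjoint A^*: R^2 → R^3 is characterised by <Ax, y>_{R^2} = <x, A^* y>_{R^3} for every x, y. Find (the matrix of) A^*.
A^* = A^T =
[[-3, 0],
 [1, -2],
 [0, 0]]

For real matrices with standard dot products, the defining identity <Ax, y> = <x, A^* y> gives (Ax)^T y = x^T (A^*) y, i.e. x^T A^T y = x^T (A^*) y. Since this holds for all x, y, we must have A^* = A^T. Therefore
A^* =
[[-3, 0],
 [1, -2],
 [0, 0]].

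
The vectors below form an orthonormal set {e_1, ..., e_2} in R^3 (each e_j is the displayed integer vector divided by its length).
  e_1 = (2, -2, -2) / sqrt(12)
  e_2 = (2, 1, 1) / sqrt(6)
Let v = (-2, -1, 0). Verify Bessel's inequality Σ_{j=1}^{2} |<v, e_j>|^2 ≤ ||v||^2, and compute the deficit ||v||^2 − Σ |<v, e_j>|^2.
Σ |<v, e_j>|^2 = 9/2; ||v||^2 = 5; deficit = 1/2

Write each e_j = u_j / sqrt(<u_j, u_j>) where u_j is the displayed integer vector. Then <v, e_j> = <v, u_j> / sqrt(<u_j, u_j>), so |<v, e_j>|^2 = <v, u_j>^2 / <u_j, u_j>.
Coefficients: <v, e_1> = -2/sqrt(12), <v, e_2> = -5/sqrt(6).
Square and sum: Σ |<v, e_j>|^2 = 9/2.
Compute ||v||^2 = v·v = 5.
Deficit = 5 − 9/2 = 1/2 ≥ 0, confirming Bessel's inequality. (The deficit equals ||v − Σ <v,e_j> e_j||^2, the squared distance from v to span{e_j}.)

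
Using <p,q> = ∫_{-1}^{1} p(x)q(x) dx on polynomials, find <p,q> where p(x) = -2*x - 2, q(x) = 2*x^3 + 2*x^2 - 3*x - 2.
<p,q> = 116/15

Expand the product: p(x)·q(x) = -4*x^4 - 8*x^3 + 2*x^2 + 10*x + 4.
∫_{-1}^{1} of each monomial x^k gives [2/(k+1) if k even, 0 if k odd]. Integrating term-by-term (or equivalently evaluating the antiderivative F(x) = -4*x^5/5 - 2*x^4 + 2*x^3/3 + 5*x^2 + 4*x at the endpoints):
  F(1) − F(−1) = 103/15 − (-13/15) = 116/15.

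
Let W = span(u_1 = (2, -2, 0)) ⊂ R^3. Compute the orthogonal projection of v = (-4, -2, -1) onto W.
proj_W(v) = (-1, 1, 0)

Set up U = [u_1 | ... | u_1] ∈ R^(3×1). The projector onto W = col(U) is P = U (U^T U)^(-1) U^T.
Compute U^T U =
  [8],
and U^T v = (-4).
Solve U^T U · c = U^T v for the coefficients: c = (-1/2). The projection is proj_W(v) = U c.
Check: (v - proj_W(v)) · u_1 = 0  (should be 0).
Result: proj_W(v) = (-1, 1, 0).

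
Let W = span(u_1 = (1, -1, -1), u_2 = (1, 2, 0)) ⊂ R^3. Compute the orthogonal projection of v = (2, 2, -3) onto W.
proj_W(v) = (3, 3/2, -3/2)

Set up U = [u_1 | ... | u_2] ∈ R^(3×2). The projector onto W = col(U) is P = U (U^T U)^(-1) U^T.
Compute U^T U =
  [3, -1]
  [-1, 5],
and U^T v = (3, 6).
Solve U^T U · c = U^T v for the coefficients: c = (3/2, 3/2). The projection is proj_W(v) = U c.
Check: (v - proj_W(v)) · u_1 = 0  (should be 0).
Check: (v - proj_W(v)) · u_2 = 0  (should be 0).
Result: proj_W(v) = (3, 3/2, -3/2).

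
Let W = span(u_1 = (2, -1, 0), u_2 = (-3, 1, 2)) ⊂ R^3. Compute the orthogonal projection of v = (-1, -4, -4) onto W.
proj_W(v) = (23/21, 4/21, -62/21)

Set up U = [u_1 | ... | u_2] ∈ R^(3×2). The projector onto W = col(U) is P = U (U^T U)^(-1) U^T.
Compute U^T U =
  [5, -7]
  [-7, 14],
and U^T v = (2, -9).
Solve U^T U · c = U^T v for the coefficients: c = (-5/3, -31/21). The projection is proj_W(v) = U c.
Check: (v - proj_W(v)) · u_1 = 0  (should be 0).
Check: (v - proj_W(v)) · u_2 = 0  (should be 0).
Result: proj_W(v) = (23/21, 4/21, -62/21).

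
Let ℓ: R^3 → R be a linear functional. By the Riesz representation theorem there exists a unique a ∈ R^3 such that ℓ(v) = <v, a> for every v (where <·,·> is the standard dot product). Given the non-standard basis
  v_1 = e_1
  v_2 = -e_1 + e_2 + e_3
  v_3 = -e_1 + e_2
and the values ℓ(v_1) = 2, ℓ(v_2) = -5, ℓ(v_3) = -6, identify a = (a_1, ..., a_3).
a = (2, -4, 1)

Write a = (a_1, ..., a_3) in the standard basis. For each basis vector v_i, ℓ(v_i) = <v_i, a> is a linear equation in the a_j's. Collect the n equations into a matrix system V a = ℓ, where row i of V is v_i (expressed in the standard basis). Since V is invertible (lower-triangular with 1s on the diagonal, up to permutation), solve by back-substitution:
  V =
[[1, 0, 0],
 [-1, 1, 1],
 [-1, 1, 0]]
  V a = (2, -5, -6)
Solving gives a = (2, -4, 1).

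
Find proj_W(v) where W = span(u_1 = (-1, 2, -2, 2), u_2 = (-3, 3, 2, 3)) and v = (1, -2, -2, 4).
proj_W(v) = (7/47, 31/47, -106/47, 31/47)

Set up U = [u_1 | ... | u_2] ∈ R^(4×2). The projector onto W = col(U) is P = U (U^T U)^(-1) U^T.
Compute U^T U =
  [13, 11]
  [11, 31],
and U^T v = (7, -1).
Solve U^T U · c = U^T v for the coefficients: c = (38/47, -15/47). The projection is proj_W(v) = U c.
Check: (v - proj_W(v)) · u_1 = 0  (should be 0).
Check: (v - proj_W(v)) · u_2 = 0  (should be 0).
Result: proj_W(v) = (7/47, 31/47, -106/47, 31/47).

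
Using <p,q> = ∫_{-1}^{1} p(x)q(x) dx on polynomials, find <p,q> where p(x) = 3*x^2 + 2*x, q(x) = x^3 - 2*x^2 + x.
<p,q> = -4/15

Expand the product: p(x)·q(x) = 3*x^5 - 4*x^4 - x^3 + 2*x^2.
∫_{-1}^{1} of each monomial x^k gives [2/(k+1) if k even, 0 if k odd]. Integrating term-by-term (or equivalently evaluating the antiderivative F(x) = x^6/2 - 4*x^5/5 - x^4/4 + 2*x^3/3 at the endpoints):
  F(1) − F(−1) = 7/60 − (23/60) = -4/15.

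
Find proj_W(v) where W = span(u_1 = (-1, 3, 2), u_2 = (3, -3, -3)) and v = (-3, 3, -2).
proj_W(v) = (-4/3, 4/3, 4/3)

Set up U = [u_1 | ... | u_2] ∈ R^(3×2). The projector onto W = col(U) is P = U (U^T U)^(-1) U^T.
Compute U^T U =
  [14, -18]
  [-18, 27],
and U^T v = (8, -12).
Solve U^T U · c = U^T v for the coefficients: c = (0, -4/9). The projection is proj_W(v) = U c.
Check: (v - proj_W(v)) · u_1 = 0  (should be 0).
Check: (v - proj_W(v)) · u_2 = 0  (should be 0).
Result: proj_W(v) = (-4/3, 4/3, 4/3).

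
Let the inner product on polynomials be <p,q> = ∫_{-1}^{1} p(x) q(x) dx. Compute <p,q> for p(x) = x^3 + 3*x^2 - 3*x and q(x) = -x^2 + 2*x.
<p,q> = -22/5

Expand the product: p(x)·q(x) = -x^5 - x^4 + 9*x^3 - 6*x^2.
∫_{-1}^{1} of each monomial x^k gives [2/(k+1) if k even, 0 if k odd]. Integrating term-by-term (or equivalently evaluating the antiderivative F(x) = -x^6/6 - x^5/5 + 9*x^4/4 - 2*x^3 at the endpoints):
  F(1) − F(−1) = -7/60 − (257/60) = -22/5.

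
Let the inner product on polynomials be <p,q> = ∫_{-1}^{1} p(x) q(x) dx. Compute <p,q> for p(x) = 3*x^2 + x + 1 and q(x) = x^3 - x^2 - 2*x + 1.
<p,q> = 6/5

Expand the product: p(x)·q(x) = 3*x^5 - 2*x^4 - 6*x^3 - x + 1.
∫_{-1}^{1} of each monomial x^k gives [2/(k+1) if k even, 0 if k odd]. Integrating term-by-term (or equivalently evaluating the antiderivative F(x) = x^6/2 - 2*x^5/5 - 3*x^4/2 - x^2/2 + x at the endpoints):
  F(1) − F(−1) = -9/10 − (-21/10) = 6/5.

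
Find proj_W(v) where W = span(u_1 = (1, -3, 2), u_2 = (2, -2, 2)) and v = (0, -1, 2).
proj_W(v) = (1/2, -3/2, 1)

Set up U = [u_1 | ... | u_2] ∈ R^(3×2). The projector onto W = col(U) is P = U (U^T U)^(-1) U^T.
Compute U^T U =
  [14, 12]
  [12, 12],
and U^T v = (7, 6).
Solve U^T U · c = U^T v for the coefficients: c = (1/2, 0). The projection is proj_W(v) = U c.
Check: (v - proj_W(v)) · u_1 = 0  (should be 0).
Check: (v - proj_W(v)) · u_2 = 0  (should be 0).
Result: proj_W(v) = (1/2, -3/2, 1).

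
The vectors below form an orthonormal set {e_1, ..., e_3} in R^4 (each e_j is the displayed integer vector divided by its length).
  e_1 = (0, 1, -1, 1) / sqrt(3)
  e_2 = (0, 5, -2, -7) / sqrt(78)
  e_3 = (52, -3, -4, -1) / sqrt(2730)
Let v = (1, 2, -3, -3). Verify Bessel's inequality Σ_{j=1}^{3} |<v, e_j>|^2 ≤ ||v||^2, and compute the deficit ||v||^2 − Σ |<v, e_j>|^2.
Σ |<v, e_j>|^2 = 2126/105; ||v||^2 = 23; deficit = 289/105

Write each e_j = u_j / sqrt(<u_j, u_j>) where u_j is the displayed integer vector. Then <v, e_j> = <v, u_j> / sqrt(<u_j, u_j>), so |<v, e_j>|^2 = <v, u_j>^2 / <u_j, u_j>.
Coefficients: <v, e_1> = 2/sqrt(3), <v, e_2> = 37/sqrt(78), <v, e_3> = 61/sqrt(2730).
Square and sum: Σ |<v, e_j>|^2 = 2126/105.
Compute ||v||^2 = v·v = 23.
Deficit = 23 − 2126/105 = 289/105 ≥ 0, confirming Bessel's inequality. (The deficit equals ||v − Σ <v,e_j> e_j||^2, the squared distance from v to span{e_j}.)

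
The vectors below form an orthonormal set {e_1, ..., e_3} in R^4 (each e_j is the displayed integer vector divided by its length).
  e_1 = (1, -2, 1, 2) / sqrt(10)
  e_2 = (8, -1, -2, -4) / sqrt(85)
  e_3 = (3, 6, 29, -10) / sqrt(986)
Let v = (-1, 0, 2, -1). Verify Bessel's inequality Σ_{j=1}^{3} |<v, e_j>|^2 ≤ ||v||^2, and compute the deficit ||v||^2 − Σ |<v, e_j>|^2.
Σ |<v, e_j>|^2 = 149/29; ||v||^2 = 6; deficit = 25/29

Write each e_j = u_j / sqrt(<u_j, u_j>) where u_j is the displayed integer vector. Then <v, e_j> = <v, u_j> / sqrt(<u_j, u_j>), so |<v, e_j>|^2 = <v, u_j>^2 / <u_j, u_j>.
Coefficients: <v, e_1> = -1/sqrt(10), <v, e_2> = -8/sqrt(85), <v, e_3> = 65/sqrt(986).
Square and sum: Σ |<v, e_j>|^2 = 149/29.
Compute ||v||^2 = v·v = 6.
Deficit = 6 − 149/29 = 25/29 ≥ 0, confirming Bessel's inequality. (The deficit equals ||v − Σ <v,e_j> e_j||^2, the squared distance from v to span{e_j}.)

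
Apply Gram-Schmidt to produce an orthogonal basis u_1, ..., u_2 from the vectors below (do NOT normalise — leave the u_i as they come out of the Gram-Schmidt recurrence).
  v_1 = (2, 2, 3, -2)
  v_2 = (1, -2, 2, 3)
Orthogonal basis:
  u_1 = (2, 2, 3, -2)
  u_2 = (25/21, -38/21, 16/7, 59/21)

Apply the Gram-Schmidt recurrence
  u_1 = v_1
  u_i = v_i − Σ_{j<i} ((v_i · u_j) / (u_j · u_j)) · u_j.

Step by step this gives:
  u_1 = (2, 2, 3, -2)
  u_2 = (25/21, -38/21, 16/7, 59/21)

Orthogonality check:
  u_2 · u_1 = 0 (should be 0)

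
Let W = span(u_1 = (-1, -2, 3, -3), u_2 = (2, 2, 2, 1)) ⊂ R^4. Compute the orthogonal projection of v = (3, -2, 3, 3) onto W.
proj_W(v) = (233/145, 42/29, 65/29, 59/145)

Set up U = [u_1 | ... | u_2] ∈ R^(4×2). The projector onto W = col(U) is P = U (U^T U)^(-1) U^T.
Compute U^T U =
  [23, -3]
  [-3, 13],
and U^T v = (1, 11).
Solve U^T U · c = U^T v for the coefficients: c = (23/145, 128/145). The projection is proj_W(v) = U c.
Check: (v - proj_W(v)) · u_1 = 0  (should be 0).
Check: (v - proj_W(v)) · u_2 = 0  (should be 0).
Result: proj_W(v) = (233/145, 42/29, 65/29, 59/145).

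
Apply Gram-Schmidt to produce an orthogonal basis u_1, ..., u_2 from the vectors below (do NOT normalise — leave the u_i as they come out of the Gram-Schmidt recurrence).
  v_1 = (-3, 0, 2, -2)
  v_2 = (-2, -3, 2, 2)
Orthogonal basis:
  u_1 = (-3, 0, 2, -2)
  u_2 = (-16/17, -3, 22/17, 46/17)

Apply the Gram-Schmidt recurrence
  u_1 = v_1
  u_i = v_i − Σ_{j<i} ((v_i · u_j) / (u_j · u_j)) · u_j.

Step by step this gives:
  u_1 = (-3, 0, 2, -2)
  u_2 = (-16/17, -3, 22/17, 46/17)

Orthogonality check:
  u_2 · u_1 = 0 (should be 0)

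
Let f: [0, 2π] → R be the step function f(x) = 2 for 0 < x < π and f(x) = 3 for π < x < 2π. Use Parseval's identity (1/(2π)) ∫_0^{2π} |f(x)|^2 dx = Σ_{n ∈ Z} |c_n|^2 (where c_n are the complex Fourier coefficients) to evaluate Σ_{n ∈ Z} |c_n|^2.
Σ |c_n|^2 = 13/2

Parseval equates the L^2 energy of f (normalised by 1/(2π)) with the ℓ^2 sum of its Fourier coefficients: (1/(2π)) ∫_0^{2π} |f|^2 = Σ |c_n|^2.
Compute the left side: (1/(2π)) [∫_0^π 2^2 dx + ∫_π^{2π} 3^2 dx] = (1/(2π)) · (4π + 9π) = (4 + 9)/2 = 13/2.
So Σ_{n ∈ Z} |c_n|^2 = 13/2.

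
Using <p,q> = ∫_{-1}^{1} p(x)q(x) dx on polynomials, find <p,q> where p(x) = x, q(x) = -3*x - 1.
<p,q> = -2

Expand the product: p(x)·q(x) = -3*x^2 - x.
∫_{-1}^{1} of each monomial x^k gives [2/(k+1) if k even, 0 if k odd]. Integrating term-by-term (or equivalently evaluating the antiderivative F(x) = -x^3 - x^2/2 at the endpoints):
  F(1) − F(−1) = -3/2 − (1/2) = -2.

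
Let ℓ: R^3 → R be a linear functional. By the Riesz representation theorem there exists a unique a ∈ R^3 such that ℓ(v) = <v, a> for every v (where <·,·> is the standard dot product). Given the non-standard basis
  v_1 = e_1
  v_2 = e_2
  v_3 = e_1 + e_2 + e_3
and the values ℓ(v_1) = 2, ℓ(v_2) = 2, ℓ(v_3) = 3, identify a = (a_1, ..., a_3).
a = (2, 2, -1)

Write a = (a_1, ..., a_3) in the standard basis. For each basis vector v_i, ℓ(v_i) = <v_i, a> is a linear equation in the a_j's. Collect the n equations into a matrix system V a = ℓ, where row i of V is v_i (expressed in the standard basis). Since V is invertible (lower-triangular with 1s on the diagonal, up to permutation), solve by back-substitution:
  V =
[[1, 0, 0],
 [0, 1, 0],
 [1, 1, 1]]
  V a = (2, 2, 3)
Solving gives a = (2, 2, -1).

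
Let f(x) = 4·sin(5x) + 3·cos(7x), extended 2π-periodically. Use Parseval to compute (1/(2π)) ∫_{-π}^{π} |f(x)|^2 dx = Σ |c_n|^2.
Σ |c_n|^2 = 25/2

Expand |f|^2 and use orthogonality of {sin(nx), cos(mx)} on [-π, π]:
  ∫_{-π}^{π} sin(nx)^2 dx = π, ∫ cos(mx)^2 dx = π, and cross terms integrate to 0.
So ∫_{-π}^{π} f(x)^2 dx = 4^2 · π + 3^2 · π = (16 + 9)π.
Divide by 2π: (16 + 9)/2 = 25/2.
By Parseval, this equals Σ |c_n|^2.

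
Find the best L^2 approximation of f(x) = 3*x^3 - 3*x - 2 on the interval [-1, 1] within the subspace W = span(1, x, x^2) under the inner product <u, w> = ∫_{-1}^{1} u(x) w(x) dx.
g(x) = -6*x/5 - 2

The best approximation g ∈ W is the orthogonal projection of f onto W. Writing g = a_0 + a_1 x + a_2 x^2, the coefficients solve the normal equations G · a = b where
  G_{ij} = <φ_i, φ_j> and b_i = <f, φ_i>, with φ_0 = 1, φ_1 = x, φ_2 = x^2.
G =
  [2, 0, 2/3]
  [0, 2/3, 0]
  [2/3, 0, 2/5],
b = (-4, -4/5, -4/3).
Solving gives a_0 = -2, a_1 = -6/5, a_2 = 0, so
  g(x) = -6*x/5 - 2.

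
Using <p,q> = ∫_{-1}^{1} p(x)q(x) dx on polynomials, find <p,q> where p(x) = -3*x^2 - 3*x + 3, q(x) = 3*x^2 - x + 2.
<p,q> = 62/5

Expand the product: p(x)·q(x) = -9*x^4 - 6*x^3 + 6*x^2 - 9*x + 6.
∫_{-1}^{1} of each monomial x^k gives [2/(k+1) if k even, 0 if k odd]. Integrating term-by-term (or equivalently evaluating the antiderivative F(x) = -9*x^5/5 - 3*x^4/2 + 2*x^3 - 9*x^2/2 + 6*x at the endpoints):
  F(1) − F(−1) = 1/5 − (-61/5) = 62/5.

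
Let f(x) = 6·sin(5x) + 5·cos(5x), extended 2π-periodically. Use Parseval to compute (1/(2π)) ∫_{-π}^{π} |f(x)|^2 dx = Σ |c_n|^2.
Σ |c_n|^2 = 61/2

Expand |f|^2 and use orthogonality of {sin(nx), cos(mx)} on [-π, π]:
  ∫_{-π}^{π} sin(nx)^2 dx = π, ∫ cos(mx)^2 dx = π, and cross terms integrate to 0.
So ∫_{-π}^{π} f(x)^2 dx = 6^2 · π + 5^2 · π = (36 + 25)π.
Divide by 2π: (36 + 25)/2 = 61/2.
By Parseval, this equals Σ |c_n|^2.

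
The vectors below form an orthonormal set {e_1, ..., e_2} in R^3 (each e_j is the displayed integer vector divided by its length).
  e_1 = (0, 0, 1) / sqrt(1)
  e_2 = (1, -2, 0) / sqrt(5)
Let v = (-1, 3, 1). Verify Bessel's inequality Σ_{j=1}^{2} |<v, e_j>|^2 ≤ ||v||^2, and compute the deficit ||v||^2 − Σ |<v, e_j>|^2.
Σ |<v, e_j>|^2 = 54/5; ||v||^2 = 11; deficit = 1/5

Write each e_j = u_j / sqrt(<u_j, u_j>) where u_j is the displayed integer vector. Then <v, e_j> = <v, u_j> / sqrt(<u_j, u_j>), so |<v, e_j>|^2 = <v, u_j>^2 / <u_j, u_j>.
Coefficients: <v, e_1> = 1/sqrt(1), <v, e_2> = -7/sqrt(5).
Square and sum: Σ |<v, e_j>|^2 = 54/5.
Compute ||v||^2 = v·v = 11.
Deficit = 11 − 54/5 = 1/5 ≥ 0, confirming Bessel's inequality. (The deficit equals ||v − Σ <v,e_j> e_j||^2, the squared distance from v to span{e_j}.)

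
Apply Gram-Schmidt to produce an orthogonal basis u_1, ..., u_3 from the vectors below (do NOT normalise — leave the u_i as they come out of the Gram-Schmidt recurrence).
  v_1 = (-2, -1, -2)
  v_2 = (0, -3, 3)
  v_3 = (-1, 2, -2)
Orthogonal basis:
  u_1 = (-2, -1, -2)
  u_2 = (-2/3, -10/3, 7/3)
  u_3 = (-9/17, 6/17, 6/17)

Apply the Gram-Schmidt recurrence
  u_1 = v_1
  u_i = v_i − Σ_{j<i} ((v_i · u_j) / (u_j · u_j)) · u_j.

Step by step this gives:
  u_1 = (-2, -1, -2)
  u_2 = (-2/3, -10/3, 7/3)
  u_3 = (-9/17, 6/17, 6/17)

Orthogonality check:
  u_2 · u_1 = 0 (should be 0)
  u_3 · u_1 = 0 (should be 0)
  u_3 · u_2 = 0 (should be 0)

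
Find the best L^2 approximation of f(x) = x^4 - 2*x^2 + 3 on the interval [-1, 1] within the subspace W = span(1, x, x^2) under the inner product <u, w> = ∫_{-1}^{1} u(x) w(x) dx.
g(x) = 102/35 - 8*x^2/7

The best approximation g ∈ W is the orthogonal projection of f onto W. Writing g = a_0 + a_1 x + a_2 x^2, the coefficients solve the normal equations G · a = b where
  G_{ij} = <φ_i, φ_j> and b_i = <f, φ_i>, with φ_0 = 1, φ_1 = x, φ_2 = x^2.
G =
  [2, 0, 2/3]
  [0, 2/3, 0]
  [2/3, 0, 2/5],
b = (76/15, 0, 52/35).
Solving gives a_0 = 102/35, a_1 = 0, a_2 = -8/7, so
  g(x) = 102/35 - 8*x^2/7.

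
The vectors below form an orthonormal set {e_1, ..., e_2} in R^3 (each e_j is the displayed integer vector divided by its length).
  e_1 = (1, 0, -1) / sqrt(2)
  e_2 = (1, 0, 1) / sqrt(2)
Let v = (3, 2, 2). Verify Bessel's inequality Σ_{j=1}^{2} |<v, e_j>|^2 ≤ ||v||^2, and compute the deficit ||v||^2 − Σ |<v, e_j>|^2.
Σ |<v, e_j>|^2 = 13; ||v||^2 = 17; deficit = 4

Write each e_j = u_j / sqrt(<u_j, u_j>) where u_j is the displayed integer vector. Then <v, e_j> = <v, u_j> / sqrt(<u_j, u_j>), so |<v, e_j>|^2 = <v, u_j>^2 / <u_j, u_j>.
Coefficients: <v, e_1> = 1/sqrt(2), <v, e_2> = 5/sqrt(2).
Square and sum: Σ |<v, e_j>|^2 = 13.
Compute ||v||^2 = v·v = 17.
Deficit = 17 − 13 = 4 ≥ 0, confirming Bessel's inequality. (The deficit equals ||v − Σ <v,e_j> e_j||^2, the squared distance from v to span{e_j}.)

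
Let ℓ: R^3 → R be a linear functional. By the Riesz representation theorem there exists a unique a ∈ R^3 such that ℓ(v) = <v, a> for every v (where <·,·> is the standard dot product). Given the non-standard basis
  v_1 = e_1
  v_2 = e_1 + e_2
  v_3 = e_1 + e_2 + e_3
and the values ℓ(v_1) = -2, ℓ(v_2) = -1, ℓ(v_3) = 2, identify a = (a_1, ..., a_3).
a = (-2, 1, 3)

Write a = (a_1, ..., a_3) in the standard basis. For each basis vector v_i, ℓ(v_i) = <v_i, a> is a linear equation in the a_j's. Collect the n equations into a matrix system V a = ℓ, where row i of V is v_i (expressed in the standard basis). Since V is invertible (lower-triangular with 1s on the diagonal, up to permutation), solve by back-substitution:
  V =
[[1, 0, 0],
 [1, 1, 0],
 [1, 1, 1]]
  V a = (-2, -1, 2)
Solving gives a = (-2, 1, 3).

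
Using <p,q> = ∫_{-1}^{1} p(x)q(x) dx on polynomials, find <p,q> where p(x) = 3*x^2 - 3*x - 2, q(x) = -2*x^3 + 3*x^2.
<p,q> = 2

Expand the product: p(x)·q(x) = -6*x^5 + 15*x^4 - 5*x^3 - 6*x^2.
∫_{-1}^{1} of each monomial x^k gives [2/(k+1) if k even, 0 if k odd]. Integrating term-by-term (or equivalently evaluating the antiderivative F(x) = -x^6 + 3*x^5 - 5*x^4/4 - 2*x^3 at the endpoints):
  F(1) − F(−1) = -5/4 − (-13/4) = 2.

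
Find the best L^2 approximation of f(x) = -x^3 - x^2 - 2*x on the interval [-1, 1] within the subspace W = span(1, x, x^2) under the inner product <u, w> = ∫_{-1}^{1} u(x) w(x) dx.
g(x) = -x^2 - 13*x/5

The best approximation g ∈ W is the orthogonal projection of f onto W. Writing g = a_0 + a_1 x + a_2 x^2, the coefficients solve the normal equations G · a = b where
  G_{ij} = <φ_i, φ_j> and b_i = <f, φ_i>, with φ_0 = 1, φ_1 = x, φ_2 = x^2.
G =
  [2, 0, 2/3]
  [0, 2/3, 0]
  [2/3, 0, 2/5],
b = (-2/3, -26/15, -2/5).
Solving gives a_0 = 0, a_1 = -13/5, a_2 = -1, so
  g(x) = -x^2 - 13*x/5.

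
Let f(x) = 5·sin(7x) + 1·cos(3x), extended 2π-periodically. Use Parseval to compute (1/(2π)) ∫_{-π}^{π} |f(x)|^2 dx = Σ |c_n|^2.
Σ |c_n|^2 = 13

Expand |f|^2 and use orthogonality of {sin(nx), cos(mx)} on [-π, π]:
  ∫_{-π}^{π} sin(nx)^2 dx = π, ∫ cos(mx)^2 dx = π, and cross terms integrate to 0.
So ∫_{-π}^{π} f(x)^2 dx = 5^2 · π + 1^2 · π = (25 + 1)π.
Divide by 2π: (25 + 1)/2 = 13.
By Parseval, this equals Σ |c_n|^2.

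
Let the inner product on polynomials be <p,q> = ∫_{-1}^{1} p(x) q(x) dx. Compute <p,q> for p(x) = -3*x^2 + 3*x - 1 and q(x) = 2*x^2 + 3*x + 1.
<p,q> = -26/15

Expand the product: p(x)·q(x) = -6*x^4 - 3*x^3 + 4*x^2 - 1.
∫_{-1}^{1} of each monomial x^k gives [2/(k+1) if k even, 0 if k odd]. Integrating term-by-term (or equivalently evaluating the antiderivative F(x) = -6*x^5/5 - 3*x^4/4 + 4*x^3/3 - x at the endpoints):
  F(1) − F(−1) = -97/60 − (7/60) = -26/15.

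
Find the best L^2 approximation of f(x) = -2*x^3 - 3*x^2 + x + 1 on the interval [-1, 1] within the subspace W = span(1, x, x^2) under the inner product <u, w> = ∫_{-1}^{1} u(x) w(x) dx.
g(x) = -3*x^2 - x/5 + 1

The best approximation g ∈ W is the orthogonal projection of f onto W. Writing g = a_0 + a_1 x + a_2 x^2, the coefficients solve the normal equations G · a = b where
  G_{ij} = <φ_i, φ_j> and b_i = <f, φ_i>, with φ_0 = 1, φ_1 = x, φ_2 = x^2.
G =
  [2, 0, 2/3]
  [0, 2/3, 0]
  [2/3, 0, 2/5],
b = (0, -2/15, -8/15).
Solving gives a_0 = 1, a_1 = -1/5, a_2 = -3, so
  g(x) = -3*x^2 - x/5 + 1.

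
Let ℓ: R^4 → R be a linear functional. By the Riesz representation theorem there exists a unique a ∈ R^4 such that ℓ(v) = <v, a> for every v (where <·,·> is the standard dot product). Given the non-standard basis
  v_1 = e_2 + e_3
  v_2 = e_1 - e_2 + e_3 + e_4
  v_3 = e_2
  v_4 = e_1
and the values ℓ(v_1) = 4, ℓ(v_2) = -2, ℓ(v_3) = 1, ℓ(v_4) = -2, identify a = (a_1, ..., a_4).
a = (-2, 1, 3, -2)

Write a = (a_1, ..., a_4) in the standard basis. For each basis vector v_i, ℓ(v_i) = <v_i, a> is a linear equation in the a_j's. Collect the n equations into a matrix system V a = ℓ, where row i of V is v_i (expressed in the standard basis). Since V is invertible (lower-triangular with 1s on the diagonal, up to permutation), solve by back-substitution:
  V =
[[0, 1, 1, 0],
 [1, -1, 1, 1],
 [0, 1, 0, 0],
 [1, 0, 0, 0]]
  V a = (4, -2, 1, -2)
Solving gives a = (-2, 1, 3, -2).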